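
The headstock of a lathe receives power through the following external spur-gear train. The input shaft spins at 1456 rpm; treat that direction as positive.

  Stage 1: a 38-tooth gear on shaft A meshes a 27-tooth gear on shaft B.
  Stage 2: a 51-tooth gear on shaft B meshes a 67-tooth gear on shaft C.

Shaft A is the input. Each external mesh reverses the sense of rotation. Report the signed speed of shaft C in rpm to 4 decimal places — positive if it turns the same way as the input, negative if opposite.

+1559.8275 rpm (same as input, |ω| = 1559.8275 rpm)

Stage 1 [38T→27T]: ω = 1456.0000×38/27 = 2049.1852 rpm, dir flips to −; running = −2049.1852
Stage 2 [51T→67T]: ω = 2049.1852×51/67 = 1559.8275 rpm, dir flips to +; running = +1559.8275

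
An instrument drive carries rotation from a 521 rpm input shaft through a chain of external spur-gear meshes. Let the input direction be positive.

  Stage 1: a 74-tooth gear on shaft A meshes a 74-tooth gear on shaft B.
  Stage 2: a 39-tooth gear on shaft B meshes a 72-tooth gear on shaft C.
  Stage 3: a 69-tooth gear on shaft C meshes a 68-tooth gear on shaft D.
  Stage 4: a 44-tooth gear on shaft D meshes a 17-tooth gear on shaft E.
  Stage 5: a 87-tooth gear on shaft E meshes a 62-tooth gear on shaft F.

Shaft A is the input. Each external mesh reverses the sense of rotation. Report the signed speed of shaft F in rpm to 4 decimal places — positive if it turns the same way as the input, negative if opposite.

Stage 1 [74T→74T]: ω = 521.0000×74/74 = 521.0000 rpm, dir flips to −; running = −521.0000
Stage 2 [39T→72T]: ω = 521.0000×39/72 = 282.2083 rpm, dir flips to +; running = +282.2083
Stage 3 [69T→68T]: ω = 282.2083×69/68 = 286.3585 rpm, dir flips to −; running = −286.3585
Stage 4 [44T→17T]: ω = 286.3585×44/17 = 741.1631 rpm, dir flips to +; running = +741.1631
Stage 5 [87T→62T]: ω = 741.1631×87/62 = 1040.0191 rpm, dir flips to −; running = −1040.0191

-1040.0191 rpm (opposite to input, |ω| = 1040.0191 rpm)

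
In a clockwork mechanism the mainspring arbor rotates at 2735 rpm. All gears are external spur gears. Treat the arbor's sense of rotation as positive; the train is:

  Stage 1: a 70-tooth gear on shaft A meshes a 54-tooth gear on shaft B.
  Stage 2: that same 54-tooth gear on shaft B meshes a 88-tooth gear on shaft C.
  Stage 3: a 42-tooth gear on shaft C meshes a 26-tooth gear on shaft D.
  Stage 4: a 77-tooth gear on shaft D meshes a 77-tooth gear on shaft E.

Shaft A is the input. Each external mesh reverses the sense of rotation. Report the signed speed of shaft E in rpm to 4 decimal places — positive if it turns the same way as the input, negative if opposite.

Stage 1 [70T→54T]: ω = 2735.0000×70/54 = 3545.3704 rpm, dir flips to −; running = −3545.3704
Stage 2 [54T→88T]: ω = 3545.3704×54/88 = 2175.5682 rpm, dir flips to +; running = +2175.5682
Stage 3 [42T→26T]: ω = 2175.5682×42/26 = 3514.3794 rpm, dir flips to −; running = −3514.3794
Stage 4 [77T→77T]: ω = 3514.3794×77/77 = 3514.3794 rpm, dir flips to +; running = +3514.3794

+3514.3794 rpm (same as input, |ω| = 3514.3794 rpm)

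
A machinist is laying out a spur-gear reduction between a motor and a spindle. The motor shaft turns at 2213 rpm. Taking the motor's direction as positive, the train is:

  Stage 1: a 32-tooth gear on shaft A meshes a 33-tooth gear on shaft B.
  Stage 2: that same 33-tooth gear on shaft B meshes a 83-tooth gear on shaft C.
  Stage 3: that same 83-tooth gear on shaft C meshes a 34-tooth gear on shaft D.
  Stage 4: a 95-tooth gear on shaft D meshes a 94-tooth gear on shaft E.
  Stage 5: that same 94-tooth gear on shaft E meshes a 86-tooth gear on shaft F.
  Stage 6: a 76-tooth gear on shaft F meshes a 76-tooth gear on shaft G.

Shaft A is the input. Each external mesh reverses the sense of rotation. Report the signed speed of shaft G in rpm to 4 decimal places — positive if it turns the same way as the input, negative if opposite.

Stage 1 [32T→33T]: ω = 2213.0000×32/33 = 2145.9394 rpm, dir flips to −; running = −2145.9394
Stage 2 [33T→83T]: ω = 2145.9394×33/83 = 853.2048 rpm, dir flips to +; running = +853.2048
Stage 3 [83T→34T]: ω = 853.2048×83/34 = 2082.8235 rpm, dir flips to −; running = −2082.8235
Stage 4 [95T→94T]: ω = 2082.8235×95/94 = 2104.9812 rpm, dir flips to +; running = +2104.9812
Stage 5 [94T→86T]: ω = 2104.9812×94/86 = 2300.7934 rpm, dir flips to −; running = −2300.7934
Stage 6 [76T→76T]: ω = 2300.7934×76/76 = 2300.7934 rpm, dir flips to +; running = +2300.7934

+2300.7934 rpm (same as input, |ω| = 2300.7934 rpm)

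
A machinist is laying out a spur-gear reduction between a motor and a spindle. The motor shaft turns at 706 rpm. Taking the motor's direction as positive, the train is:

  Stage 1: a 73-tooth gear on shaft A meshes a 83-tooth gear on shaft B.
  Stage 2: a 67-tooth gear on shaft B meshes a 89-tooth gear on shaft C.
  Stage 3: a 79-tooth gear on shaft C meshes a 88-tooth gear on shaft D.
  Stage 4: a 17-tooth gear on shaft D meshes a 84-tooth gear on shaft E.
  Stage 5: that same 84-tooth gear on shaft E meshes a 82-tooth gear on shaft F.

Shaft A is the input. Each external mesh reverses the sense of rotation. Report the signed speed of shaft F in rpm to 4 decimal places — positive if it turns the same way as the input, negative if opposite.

Stage 1 [73T→83T]: ω = 706.0000×73/83 = 620.9398 rpm, dir flips to −; running = −620.9398
Stage 2 [67T→89T]: ω = 620.9398×67/89 = 467.4490 rpm, dir flips to +; running = +467.4490
Stage 3 [79T→88T]: ω = 467.4490×79/88 = 419.6417 rpm, dir flips to −; running = −419.6417
Stage 4 [17T→84T]: ω = 419.6417×17/84 = 84.9275 rpm, dir flips to +; running = +84.9275
Stage 5 [84T→82T]: ω = 84.9275×84/82 = 86.9989 rpm, dir flips to −; running = −86.9989

-86.9989 rpm (opposite to input, |ω| = 86.9989 rpm)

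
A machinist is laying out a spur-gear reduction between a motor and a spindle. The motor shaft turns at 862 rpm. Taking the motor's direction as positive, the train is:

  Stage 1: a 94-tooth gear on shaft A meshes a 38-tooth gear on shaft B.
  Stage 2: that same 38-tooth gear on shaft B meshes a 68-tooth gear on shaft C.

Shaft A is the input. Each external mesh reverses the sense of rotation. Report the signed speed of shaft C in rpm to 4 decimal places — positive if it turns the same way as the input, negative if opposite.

+1191.5882 rpm (same as input, |ω| = 1191.5882 rpm)

Stage 1 [94T→38T]: ω = 862.0000×94/38 = 2132.3158 rpm, dir flips to −; running = −2132.3158
Stage 2 [38T→68T]: ω = 2132.3158×38/68 = 1191.5882 rpm, dir flips to +; running = +1191.5882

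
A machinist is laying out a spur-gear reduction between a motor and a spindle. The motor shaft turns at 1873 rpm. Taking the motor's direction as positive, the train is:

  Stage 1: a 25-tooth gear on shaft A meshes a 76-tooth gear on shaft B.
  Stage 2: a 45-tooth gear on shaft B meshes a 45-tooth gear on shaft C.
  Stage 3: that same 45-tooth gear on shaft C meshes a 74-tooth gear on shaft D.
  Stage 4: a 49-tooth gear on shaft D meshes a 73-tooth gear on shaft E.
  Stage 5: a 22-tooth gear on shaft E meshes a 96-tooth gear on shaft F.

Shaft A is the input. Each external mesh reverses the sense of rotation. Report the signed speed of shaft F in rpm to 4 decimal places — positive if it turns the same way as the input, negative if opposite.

-57.6328 rpm (opposite to input, |ω| = 57.6328 rpm)

Stage 1 [25T→76T]: ω = 1873.0000×25/76 = 616.1184 rpm, dir flips to −; running = −616.1184
Stage 2 [45T→45T]: ω = 616.1184×45/45 = 616.1184 rpm, dir flips to +; running = +616.1184
Stage 3 [45T→74T]: ω = 616.1184×45/74 = 374.6666 rpm, dir flips to −; running = −374.6666
Stage 4 [49T→73T]: ω = 374.6666×49/73 = 251.4885 rpm, dir flips to +; running = +251.4885
Stage 5 [22T→96T]: ω = 251.4885×22/96 = 57.6328 rpm, dir flips to −; running = −57.6328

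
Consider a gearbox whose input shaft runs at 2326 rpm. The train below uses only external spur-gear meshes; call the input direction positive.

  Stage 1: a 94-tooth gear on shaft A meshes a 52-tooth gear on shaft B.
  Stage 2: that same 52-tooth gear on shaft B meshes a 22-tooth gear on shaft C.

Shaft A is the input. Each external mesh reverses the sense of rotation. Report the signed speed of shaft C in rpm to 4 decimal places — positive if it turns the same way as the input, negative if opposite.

+9938.3636 rpm (same as input, |ω| = 9938.3636 rpm)

Stage 1 [94T→52T]: ω = 2326.0000×94/52 = 4204.6923 rpm, dir flips to −; running = −4204.6923
Stage 2 [52T→22T]: ω = 4204.6923×52/22 = 9938.3636 rpm, dir flips to +; running = +9938.3636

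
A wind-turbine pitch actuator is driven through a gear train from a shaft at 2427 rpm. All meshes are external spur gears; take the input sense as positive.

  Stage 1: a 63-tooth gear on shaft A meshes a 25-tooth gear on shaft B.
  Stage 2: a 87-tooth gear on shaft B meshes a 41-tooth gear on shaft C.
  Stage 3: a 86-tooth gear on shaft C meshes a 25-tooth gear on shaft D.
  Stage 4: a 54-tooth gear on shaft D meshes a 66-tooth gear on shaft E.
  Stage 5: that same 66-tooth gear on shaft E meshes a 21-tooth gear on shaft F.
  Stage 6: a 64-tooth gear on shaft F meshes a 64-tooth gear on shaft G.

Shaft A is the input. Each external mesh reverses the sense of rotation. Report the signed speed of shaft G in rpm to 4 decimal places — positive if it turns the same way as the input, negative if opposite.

+114799.1363 rpm (same as input, |ω| = 114799.1363 rpm)

Stage 1 [63T→25T]: ω = 2427.0000×63/25 = 6116.0400 rpm, dir flips to −; running = −6116.0400
Stage 2 [87T→41T]: ω = 6116.0400×87/41 = 12977.9385 rpm, dir flips to +; running = +12977.9385
Stage 3 [86T→25T]: ω = 12977.9385×86/25 = 44644.1086 rpm, dir flips to −; running = −44644.1086
Stage 4 [54T→66T]: ω = 44644.1086×54/66 = 36526.9979 rpm, dir flips to +; running = +36526.9979
Stage 5 [66T→21T]: ω = 36526.9979×66/21 = 114799.1363 rpm, dir flips to −; running = −114799.1363
Stage 6 [64T→64T]: ω = 114799.1363×64/64 = 114799.1363 rpm, dir flips to +; running = +114799.1363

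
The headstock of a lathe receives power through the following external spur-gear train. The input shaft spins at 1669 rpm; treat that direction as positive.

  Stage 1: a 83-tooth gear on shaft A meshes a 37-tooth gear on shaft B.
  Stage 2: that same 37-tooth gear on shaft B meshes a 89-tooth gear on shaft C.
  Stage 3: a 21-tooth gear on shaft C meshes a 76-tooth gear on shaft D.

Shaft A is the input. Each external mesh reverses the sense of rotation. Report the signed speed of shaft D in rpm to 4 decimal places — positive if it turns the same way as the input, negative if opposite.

-430.0809 rpm (opposite to input, |ω| = 430.0809 rpm)

Stage 1 [83T→37T]: ω = 1669.0000×83/37 = 3743.9730 rpm, dir flips to −; running = −3743.9730
Stage 2 [37T→89T]: ω = 3743.9730×37/89 = 1556.4831 rpm, dir flips to +; running = +1556.4831
Stage 3 [21T→76T]: ω = 1556.4831×21/76 = 430.0809 rpm, dir flips to −; running = −430.0809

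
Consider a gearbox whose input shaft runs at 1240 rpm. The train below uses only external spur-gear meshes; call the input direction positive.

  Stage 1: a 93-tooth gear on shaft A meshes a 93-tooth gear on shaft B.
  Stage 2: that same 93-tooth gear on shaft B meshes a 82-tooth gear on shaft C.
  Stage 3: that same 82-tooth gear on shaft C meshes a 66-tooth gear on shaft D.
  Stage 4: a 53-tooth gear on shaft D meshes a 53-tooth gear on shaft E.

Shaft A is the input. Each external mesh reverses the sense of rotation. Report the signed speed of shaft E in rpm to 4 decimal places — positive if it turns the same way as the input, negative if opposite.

Stage 1 [93T→93T]: ω = 1240.0000×93/93 = 1240.0000 rpm, dir flips to −; running = −1240.0000
Stage 2 [93T→82T]: ω = 1240.0000×93/82 = 1406.3415 rpm, dir flips to +; running = +1406.3415
Stage 3 [82T→66T]: ω = 1406.3415×82/66 = 1747.2727 rpm, dir flips to −; running = −1747.2727
Stage 4 [53T→53T]: ω = 1747.2727×53/53 = 1747.2727 rpm, dir flips to +; running = +1747.2727

+1747.2727 rpm (same as input, |ω| = 1747.2727 rpm)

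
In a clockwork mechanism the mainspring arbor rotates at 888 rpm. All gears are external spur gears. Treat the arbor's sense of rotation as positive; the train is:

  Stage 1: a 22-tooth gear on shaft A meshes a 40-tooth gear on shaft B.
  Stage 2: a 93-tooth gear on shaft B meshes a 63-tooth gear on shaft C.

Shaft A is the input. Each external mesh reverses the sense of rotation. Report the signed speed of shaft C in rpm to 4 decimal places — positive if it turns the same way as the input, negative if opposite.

Stage 1 [22T→40T]: ω = 888.0000×22/40 = 488.4000 rpm, dir flips to −; running = −488.4000
Stage 2 [93T→63T]: ω = 488.4000×93/63 = 720.9714 rpm, dir flips to +; running = +720.9714

+720.9714 rpm (same as input, |ω| = 720.9714 rpm)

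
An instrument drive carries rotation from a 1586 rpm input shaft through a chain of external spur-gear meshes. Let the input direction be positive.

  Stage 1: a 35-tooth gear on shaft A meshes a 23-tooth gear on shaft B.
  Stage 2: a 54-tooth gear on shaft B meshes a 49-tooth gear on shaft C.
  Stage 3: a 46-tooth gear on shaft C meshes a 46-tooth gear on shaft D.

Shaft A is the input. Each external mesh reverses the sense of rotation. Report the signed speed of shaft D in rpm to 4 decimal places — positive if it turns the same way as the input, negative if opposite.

Stage 1 [35T→23T]: ω = 1586.0000×35/23 = 2413.4783 rpm, dir flips to −; running = −2413.4783
Stage 2 [54T→49T]: ω = 2413.4783×54/49 = 2659.7516 rpm, dir flips to +; running = +2659.7516
Stage 3 [46T→46T]: ω = 2659.7516×46/46 = 2659.7516 rpm, dir flips to −; running = −2659.7516

-2659.7516 rpm (opposite to input, |ω| = 2659.7516 rpm)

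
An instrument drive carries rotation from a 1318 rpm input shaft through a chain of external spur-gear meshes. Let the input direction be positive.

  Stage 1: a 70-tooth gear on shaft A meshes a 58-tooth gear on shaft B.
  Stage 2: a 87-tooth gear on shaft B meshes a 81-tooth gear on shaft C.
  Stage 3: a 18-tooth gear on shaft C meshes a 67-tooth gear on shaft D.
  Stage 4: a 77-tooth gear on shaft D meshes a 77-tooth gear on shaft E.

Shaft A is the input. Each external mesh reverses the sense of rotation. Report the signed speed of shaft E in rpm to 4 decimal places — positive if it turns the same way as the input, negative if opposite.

+459.0050 rpm (same as input, |ω| = 459.0050 rpm)

Stage 1 [70T→58T]: ω = 1318.0000×70/58 = 1590.6897 rpm, dir flips to −; running = −1590.6897
Stage 2 [87T→81T]: ω = 1590.6897×87/81 = 1708.5185 rpm, dir flips to +; running = +1708.5185
Stage 3 [18T→67T]: ω = 1708.5185×18/67 = 459.0050 rpm, dir flips to −; running = −459.0050
Stage 4 [77T→77T]: ω = 459.0050×77/77 = 459.0050 rpm, dir flips to +; running = +459.0050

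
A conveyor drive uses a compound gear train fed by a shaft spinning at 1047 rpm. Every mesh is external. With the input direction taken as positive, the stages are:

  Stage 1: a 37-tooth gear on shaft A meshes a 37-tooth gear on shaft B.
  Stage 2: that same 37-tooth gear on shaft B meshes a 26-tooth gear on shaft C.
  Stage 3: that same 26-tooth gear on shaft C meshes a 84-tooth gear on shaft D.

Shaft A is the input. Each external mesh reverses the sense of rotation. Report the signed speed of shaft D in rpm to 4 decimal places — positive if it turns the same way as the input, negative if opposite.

-461.1786 rpm (opposite to input, |ω| = 461.1786 rpm)

Stage 1 [37T→37T]: ω = 1047.0000×37/37 = 1047.0000 rpm, dir flips to −; running = −1047.0000
Stage 2 [37T→26T]: ω = 1047.0000×37/26 = 1489.9615 rpm, dir flips to +; running = +1489.9615
Stage 3 [26T→84T]: ω = 1489.9615×26/84 = 461.1786 rpm, dir flips to −; running = −461.1786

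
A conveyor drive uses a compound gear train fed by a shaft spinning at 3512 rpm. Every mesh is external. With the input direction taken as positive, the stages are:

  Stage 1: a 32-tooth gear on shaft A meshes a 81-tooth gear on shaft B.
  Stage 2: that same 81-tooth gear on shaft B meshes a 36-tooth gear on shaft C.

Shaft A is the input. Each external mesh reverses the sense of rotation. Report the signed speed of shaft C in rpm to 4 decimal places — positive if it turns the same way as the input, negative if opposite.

Stage 1 [32T→81T]: ω = 3512.0000×32/81 = 1387.4568 rpm, dir flips to −; running = −1387.4568
Stage 2 [81T→36T]: ω = 1387.4568×81/36 = 3121.7778 rpm, dir flips to +; running = +3121.7778

+3121.7778 rpm (same as input, |ω| = 3121.7778 rpm)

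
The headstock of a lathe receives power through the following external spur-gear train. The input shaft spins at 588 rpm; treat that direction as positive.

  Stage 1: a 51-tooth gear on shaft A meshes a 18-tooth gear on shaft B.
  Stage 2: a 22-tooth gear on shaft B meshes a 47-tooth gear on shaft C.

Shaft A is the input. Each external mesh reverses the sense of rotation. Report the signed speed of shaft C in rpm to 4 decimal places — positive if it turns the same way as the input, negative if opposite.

+779.8298 rpm (same as input, |ω| = 779.8298 rpm)

Stage 1 [51T→18T]: ω = 588.0000×51/18 = 1666.0000 rpm, dir flips to −; running = −1666.0000
Stage 2 [22T→47T]: ω = 1666.0000×22/47 = 779.8298 rpm, dir flips to +; running = +779.8298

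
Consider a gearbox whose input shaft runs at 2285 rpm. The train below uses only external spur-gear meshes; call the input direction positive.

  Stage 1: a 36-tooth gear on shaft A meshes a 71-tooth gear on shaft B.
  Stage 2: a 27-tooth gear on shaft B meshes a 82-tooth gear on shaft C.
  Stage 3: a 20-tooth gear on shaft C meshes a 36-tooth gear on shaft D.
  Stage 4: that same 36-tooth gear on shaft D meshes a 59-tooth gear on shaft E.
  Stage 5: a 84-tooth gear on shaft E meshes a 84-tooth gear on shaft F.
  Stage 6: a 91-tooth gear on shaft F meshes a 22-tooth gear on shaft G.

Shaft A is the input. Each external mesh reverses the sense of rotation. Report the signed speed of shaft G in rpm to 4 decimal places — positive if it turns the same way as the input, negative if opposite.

Stage 1 [36T→71T]: ω = 2285.0000×36/71 = 1158.5915 rpm, dir flips to −; running = −1158.5915
Stage 2 [27T→82T]: ω = 1158.5915×27/82 = 381.4875 rpm, dir flips to +; running = +381.4875
Stage 3 [20T→36T]: ω = 381.4875×20/36 = 211.9375 rpm, dir flips to −; running = −211.9375
Stage 4 [36T→59T]: ω = 211.9375×36/59 = 129.3178 rpm, dir flips to +; running = +129.3178
Stage 5 [84T→84T]: ω = 129.3178×84/84 = 129.3178 rpm, dir flips to −; running = −129.3178
Stage 6 [91T→22T]: ω = 129.3178×91/22 = 534.9054 rpm, dir flips to +; running = +534.9054

+534.9054 rpm (same as input, |ω| = 534.9054 rpm)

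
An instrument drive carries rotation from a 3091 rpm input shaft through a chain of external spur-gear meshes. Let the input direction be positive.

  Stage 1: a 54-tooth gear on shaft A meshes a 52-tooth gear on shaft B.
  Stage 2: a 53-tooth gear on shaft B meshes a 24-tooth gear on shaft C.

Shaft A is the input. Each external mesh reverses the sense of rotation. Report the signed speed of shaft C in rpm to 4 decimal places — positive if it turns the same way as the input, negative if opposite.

+7088.4952 rpm (same as input, |ω| = 7088.4952 rpm)

Stage 1 [54T→52T]: ω = 3091.0000×54/52 = 3209.8846 rpm, dir flips to −; running = −3209.8846
Stage 2 [53T→24T]: ω = 3209.8846×53/24 = 7088.4952 rpm, dir flips to +; running = +7088.4952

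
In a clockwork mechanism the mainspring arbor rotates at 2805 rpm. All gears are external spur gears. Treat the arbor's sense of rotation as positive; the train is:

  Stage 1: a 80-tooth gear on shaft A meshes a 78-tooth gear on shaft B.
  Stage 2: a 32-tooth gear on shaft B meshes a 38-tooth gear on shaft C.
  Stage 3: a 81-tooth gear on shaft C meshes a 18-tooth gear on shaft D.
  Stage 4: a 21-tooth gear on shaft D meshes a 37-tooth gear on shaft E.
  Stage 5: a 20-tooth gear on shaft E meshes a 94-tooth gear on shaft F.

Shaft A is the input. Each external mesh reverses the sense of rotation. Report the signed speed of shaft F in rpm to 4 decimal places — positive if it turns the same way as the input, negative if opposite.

-1316.5182 rpm (opposite to input, |ω| = 1316.5182 rpm)

Stage 1 [80T→78T]: ω = 2805.0000×80/78 = 2876.9231 rpm, dir flips to −; running = −2876.9231
Stage 2 [32T→38T]: ω = 2876.9231×32/38 = 2422.6721 rpm, dir flips to +; running = +2422.6721
Stage 3 [81T→18T]: ω = 2422.6721×81/18 = 10902.0243 rpm, dir flips to −; running = −10902.0243
Stage 4 [21T→37T]: ω = 10902.0243×21/37 = 6187.6354 rpm, dir flips to +; running = +6187.6354
Stage 5 [20T→94T]: ω = 6187.6354×20/94 = 1316.5182 rpm, dir flips to −; running = −1316.5182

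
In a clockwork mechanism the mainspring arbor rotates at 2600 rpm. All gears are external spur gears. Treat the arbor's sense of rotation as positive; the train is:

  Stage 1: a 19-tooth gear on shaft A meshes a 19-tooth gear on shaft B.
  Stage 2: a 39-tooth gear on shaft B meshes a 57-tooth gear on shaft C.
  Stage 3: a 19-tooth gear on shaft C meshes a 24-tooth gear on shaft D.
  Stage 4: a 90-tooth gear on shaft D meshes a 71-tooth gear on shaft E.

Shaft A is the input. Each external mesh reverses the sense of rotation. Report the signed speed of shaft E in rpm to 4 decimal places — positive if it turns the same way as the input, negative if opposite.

Stage 1 [19T→19T]: ω = 2600.0000×19/19 = 2600.0000 rpm, dir flips to −; running = −2600.0000
Stage 2 [39T→57T]: ω = 2600.0000×39/57 = 1778.9474 rpm, dir flips to +; running = +1778.9474
Stage 3 [19T→24T]: ω = 1778.9474×19/24 = 1408.3333 rpm, dir flips to −; running = −1408.3333
Stage 4 [90T→71T]: ω = 1408.3333×90/71 = 1785.2113 rpm, dir flips to +; running = +1785.2113

+1785.2113 rpm (same as input, |ω| = 1785.2113 rpm)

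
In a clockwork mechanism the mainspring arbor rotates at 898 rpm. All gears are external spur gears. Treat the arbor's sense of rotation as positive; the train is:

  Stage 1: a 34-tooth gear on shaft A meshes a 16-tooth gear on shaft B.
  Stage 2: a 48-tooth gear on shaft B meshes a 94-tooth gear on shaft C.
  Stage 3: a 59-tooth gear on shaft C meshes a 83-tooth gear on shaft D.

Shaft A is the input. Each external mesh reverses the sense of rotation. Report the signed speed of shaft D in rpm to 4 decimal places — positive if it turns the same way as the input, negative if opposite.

-692.6639 rpm (opposite to input, |ω| = 692.6639 rpm)

Stage 1 [34T→16T]: ω = 898.0000×34/16 = 1908.2500 rpm, dir flips to −; running = −1908.2500
Stage 2 [48T→94T]: ω = 1908.2500×48/94 = 974.4255 rpm, dir flips to +; running = +974.4255
Stage 3 [59T→83T]: ω = 974.4255×59/83 = 692.6639 rpm, dir flips to −; running = −692.6639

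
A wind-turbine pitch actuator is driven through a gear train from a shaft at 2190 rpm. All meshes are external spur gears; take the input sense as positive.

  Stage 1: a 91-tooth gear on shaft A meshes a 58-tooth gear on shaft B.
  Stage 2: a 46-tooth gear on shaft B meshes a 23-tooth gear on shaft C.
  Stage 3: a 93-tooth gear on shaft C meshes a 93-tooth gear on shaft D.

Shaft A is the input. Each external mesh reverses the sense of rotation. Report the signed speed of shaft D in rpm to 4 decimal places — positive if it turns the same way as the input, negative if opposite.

-6872.0690 rpm (opposite to input, |ω| = 6872.0690 rpm)

Stage 1 [91T→58T]: ω = 2190.0000×91/58 = 3436.0345 rpm, dir flips to −; running = −3436.0345
Stage 2 [46T→23T]: ω = 3436.0345×46/23 = 6872.0690 rpm, dir flips to +; running = +6872.0690
Stage 3 [93T→93T]: ω = 6872.0690×93/93 = 6872.0690 rpm, dir flips to −; running = −6872.0690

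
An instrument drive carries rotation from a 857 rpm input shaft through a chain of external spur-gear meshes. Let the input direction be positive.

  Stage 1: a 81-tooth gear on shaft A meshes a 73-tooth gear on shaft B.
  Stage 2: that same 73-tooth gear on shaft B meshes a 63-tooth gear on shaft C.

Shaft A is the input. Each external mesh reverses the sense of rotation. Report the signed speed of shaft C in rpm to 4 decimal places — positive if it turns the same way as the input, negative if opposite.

Stage 1 [81T→73T]: ω = 857.0000×81/73 = 950.9178 rpm, dir flips to −; running = −950.9178
Stage 2 [73T→63T]: ω = 950.9178×73/63 = 1101.8571 rpm, dir flips to +; running = +1101.8571

+1101.8571 rpm (same as input, |ω| = 1101.8571 rpm)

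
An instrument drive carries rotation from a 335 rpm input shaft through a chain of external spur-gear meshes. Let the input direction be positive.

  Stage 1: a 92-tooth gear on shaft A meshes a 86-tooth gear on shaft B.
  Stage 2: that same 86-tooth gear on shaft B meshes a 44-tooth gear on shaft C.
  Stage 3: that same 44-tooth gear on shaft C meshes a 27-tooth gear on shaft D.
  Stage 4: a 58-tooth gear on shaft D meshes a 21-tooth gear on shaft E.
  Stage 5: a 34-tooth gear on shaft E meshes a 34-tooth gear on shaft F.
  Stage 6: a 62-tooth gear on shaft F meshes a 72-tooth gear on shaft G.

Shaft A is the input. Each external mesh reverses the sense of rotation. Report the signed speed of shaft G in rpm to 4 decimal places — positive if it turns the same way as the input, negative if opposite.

+2714.7933 rpm (same as input, |ω| = 2714.7933 rpm)

Stage 1 [92T→86T]: ω = 335.0000×92/86 = 358.3721 rpm, dir flips to −; running = −358.3721
Stage 2 [86T→44T]: ω = 358.3721×86/44 = 700.4545 rpm, dir flips to +; running = +700.4545
Stage 3 [44T→27T]: ω = 700.4545×44/27 = 1141.4815 rpm, dir flips to −; running = −1141.4815
Stage 4 [58T→21T]: ω = 1141.4815×58/21 = 3152.6631 rpm, dir flips to +; running = +3152.6631
Stage 5 [34T→34T]: ω = 3152.6631×34/34 = 3152.6631 rpm, dir flips to −; running = −3152.6631
Stage 6 [62T→72T]: ω = 3152.6631×62/72 = 2714.7933 rpm, dir flips to +; running = +2714.7933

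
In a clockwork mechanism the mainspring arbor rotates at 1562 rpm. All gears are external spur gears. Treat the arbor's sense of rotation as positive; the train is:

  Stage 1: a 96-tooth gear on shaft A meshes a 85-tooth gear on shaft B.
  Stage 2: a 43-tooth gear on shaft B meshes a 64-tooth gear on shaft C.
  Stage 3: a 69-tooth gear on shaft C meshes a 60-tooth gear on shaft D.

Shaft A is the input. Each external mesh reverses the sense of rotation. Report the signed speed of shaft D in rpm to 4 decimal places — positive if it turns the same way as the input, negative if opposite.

-1363.0747 rpm (opposite to input, |ω| = 1363.0747 rpm)

Stage 1 [96T→85T]: ω = 1562.0000×96/85 = 1764.1412 rpm, dir flips to −; running = −1764.1412
Stage 2 [43T→64T]: ω = 1764.1412×43/64 = 1185.2824 rpm, dir flips to +; running = +1185.2824
Stage 3 [69T→60T]: ω = 1185.2824×69/60 = 1363.0747 rpm, dir flips to −; running = −1363.0747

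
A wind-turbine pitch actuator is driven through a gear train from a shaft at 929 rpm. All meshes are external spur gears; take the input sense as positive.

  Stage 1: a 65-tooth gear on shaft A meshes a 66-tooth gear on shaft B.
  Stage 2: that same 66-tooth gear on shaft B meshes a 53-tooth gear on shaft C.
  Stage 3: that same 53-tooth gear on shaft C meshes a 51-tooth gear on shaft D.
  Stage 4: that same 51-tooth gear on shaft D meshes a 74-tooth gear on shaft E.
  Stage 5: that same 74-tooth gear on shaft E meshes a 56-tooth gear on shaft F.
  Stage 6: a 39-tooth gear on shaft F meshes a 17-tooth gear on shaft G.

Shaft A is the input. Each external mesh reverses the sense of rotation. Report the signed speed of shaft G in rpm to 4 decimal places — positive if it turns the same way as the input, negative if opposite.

Stage 1 [65T→66T]: ω = 929.0000×65/66 = 914.9242 rpm, dir flips to −; running = −914.9242
Stage 2 [66T→53T]: ω = 914.9242×66/53 = 1139.3396 rpm, dir flips to +; running = +1139.3396
Stage 3 [53T→51T]: ω = 1139.3396×53/51 = 1184.0196 rpm, dir flips to −; running = −1184.0196
Stage 4 [51T→74T]: ω = 1184.0196×51/74 = 816.0135 rpm, dir flips to +; running = +816.0135
Stage 5 [74T→56T]: ω = 816.0135×74/56 = 1078.3036 rpm, dir flips to −; running = −1078.3036
Stage 6 [39T→17T]: ω = 1078.3036×39/17 = 2473.7553 rpm, dir flips to +; running = +2473.7553

+2473.7553 rpm (same as input, |ω| = 2473.7553 rpm)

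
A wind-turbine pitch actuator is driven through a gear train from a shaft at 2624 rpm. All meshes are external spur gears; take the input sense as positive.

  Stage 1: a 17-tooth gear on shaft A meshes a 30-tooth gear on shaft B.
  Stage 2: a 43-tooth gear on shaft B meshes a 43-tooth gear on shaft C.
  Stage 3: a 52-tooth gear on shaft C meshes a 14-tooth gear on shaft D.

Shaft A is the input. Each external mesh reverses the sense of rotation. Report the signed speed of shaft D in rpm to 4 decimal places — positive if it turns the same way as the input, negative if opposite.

Stage 1 [17T→30T]: ω = 2624.0000×17/30 = 1486.9333 rpm, dir flips to −; running = −1486.9333
Stage 2 [43T→43T]: ω = 1486.9333×43/43 = 1486.9333 rpm, dir flips to +; running = +1486.9333
Stage 3 [52T→14T]: ω = 1486.9333×52/14 = 5522.8952 rpm, dir flips to −; running = −5522.8952

-5522.8952 rpm (opposite to input, |ω| = 5522.8952 rpm)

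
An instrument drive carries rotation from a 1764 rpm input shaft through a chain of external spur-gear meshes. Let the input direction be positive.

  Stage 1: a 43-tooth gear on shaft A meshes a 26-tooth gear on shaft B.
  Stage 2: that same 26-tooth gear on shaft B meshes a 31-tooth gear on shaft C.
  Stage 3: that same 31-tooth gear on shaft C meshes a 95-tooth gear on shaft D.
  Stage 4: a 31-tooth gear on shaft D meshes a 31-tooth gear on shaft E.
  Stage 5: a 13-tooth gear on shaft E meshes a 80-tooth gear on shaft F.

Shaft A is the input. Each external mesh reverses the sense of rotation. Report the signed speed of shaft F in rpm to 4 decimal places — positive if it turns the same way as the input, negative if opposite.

-129.7468 rpm (opposite to input, |ω| = 129.7468 rpm)

Stage 1 [43T→26T]: ω = 1764.0000×43/26 = 2917.3846 rpm, dir flips to −; running = −2917.3846
Stage 2 [26T→31T]: ω = 2917.3846×26/31 = 2446.8387 rpm, dir flips to +; running = +2446.8387
Stage 3 [31T→95T]: ω = 2446.8387×31/95 = 798.4421 rpm, dir flips to −; running = −798.4421
Stage 4 [31T→31T]: ω = 798.4421×31/31 = 798.4421 rpm, dir flips to +; running = +798.4421
Stage 5 [13T→80T]: ω = 798.4421×13/80 = 129.7468 rpm, dir flips to −; running = −129.7468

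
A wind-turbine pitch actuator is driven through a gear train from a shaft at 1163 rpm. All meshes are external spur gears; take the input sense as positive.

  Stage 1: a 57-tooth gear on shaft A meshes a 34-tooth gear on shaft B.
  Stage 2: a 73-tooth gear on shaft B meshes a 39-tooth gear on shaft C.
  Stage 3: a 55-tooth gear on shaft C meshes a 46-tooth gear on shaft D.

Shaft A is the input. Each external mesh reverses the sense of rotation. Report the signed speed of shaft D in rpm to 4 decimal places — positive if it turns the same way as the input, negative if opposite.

-4363.5380 rpm (opposite to input, |ω| = 4363.5380 rpm)

Stage 1 [57T→34T]: ω = 1163.0000×57/34 = 1949.7353 rpm, dir flips to −; running = −1949.7353
Stage 2 [73T→39T]: ω = 1949.7353×73/39 = 3649.5045 rpm, dir flips to +; running = +3649.5045
Stage 3 [55T→46T]: ω = 3649.5045×55/46 = 4363.5380 rpm, dir flips to −; running = −4363.5380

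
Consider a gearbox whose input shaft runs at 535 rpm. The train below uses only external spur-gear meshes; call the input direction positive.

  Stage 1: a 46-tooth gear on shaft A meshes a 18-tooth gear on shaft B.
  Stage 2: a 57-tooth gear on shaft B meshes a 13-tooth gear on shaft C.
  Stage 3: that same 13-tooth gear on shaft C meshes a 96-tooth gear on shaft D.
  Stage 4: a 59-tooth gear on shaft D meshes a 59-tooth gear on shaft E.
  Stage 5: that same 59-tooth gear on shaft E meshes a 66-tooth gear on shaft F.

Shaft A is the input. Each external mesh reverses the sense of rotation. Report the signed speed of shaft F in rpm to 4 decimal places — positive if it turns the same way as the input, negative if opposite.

Stage 1 [46T→18T]: ω = 535.0000×46/18 = 1367.2222 rpm, dir flips to −; running = −1367.2222
Stage 2 [57T→13T]: ω = 1367.2222×57/13 = 5994.7436 rpm, dir flips to +; running = +5994.7436
Stage 3 [13T→96T]: ω = 5994.7436×13/96 = 811.7882 rpm, dir flips to −; running = −811.7882
Stage 4 [59T→59T]: ω = 811.7882×59/59 = 811.7882 rpm, dir flips to +; running = +811.7882
Stage 5 [59T→66T]: ω = 811.7882×59/66 = 725.6894 rpm, dir flips to −; running = −725.6894

-725.6894 rpm (opposite to input, |ω| = 725.6894 rpm)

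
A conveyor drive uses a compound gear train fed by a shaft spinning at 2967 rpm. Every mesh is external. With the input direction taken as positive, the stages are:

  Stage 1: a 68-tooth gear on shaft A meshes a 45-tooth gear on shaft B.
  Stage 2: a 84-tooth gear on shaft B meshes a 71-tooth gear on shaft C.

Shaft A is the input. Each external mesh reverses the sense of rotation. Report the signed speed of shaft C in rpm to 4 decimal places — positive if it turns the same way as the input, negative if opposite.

+5304.3831 rpm (same as input, |ω| = 5304.3831 rpm)

Stage 1 [68T→45T]: ω = 2967.0000×68/45 = 4483.4667 rpm, dir flips to −; running = −4483.4667
Stage 2 [84T→71T]: ω = 4483.4667×84/71 = 5304.3831 rpm, dir flips to +; running = +5304.3831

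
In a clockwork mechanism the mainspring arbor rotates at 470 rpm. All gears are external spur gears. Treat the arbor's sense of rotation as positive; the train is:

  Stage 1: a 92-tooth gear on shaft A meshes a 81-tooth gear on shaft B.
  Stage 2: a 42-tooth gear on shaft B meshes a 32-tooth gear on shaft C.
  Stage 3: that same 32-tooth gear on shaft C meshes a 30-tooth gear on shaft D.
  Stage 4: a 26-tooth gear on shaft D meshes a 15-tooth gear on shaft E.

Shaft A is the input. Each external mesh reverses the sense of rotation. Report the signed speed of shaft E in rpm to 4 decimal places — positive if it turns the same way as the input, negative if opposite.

Stage 1 [92T→81T]: ω = 470.0000×92/81 = 533.8272 rpm, dir flips to −; running = −533.8272
Stage 2 [42T→32T]: ω = 533.8272×42/32 = 700.6481 rpm, dir flips to +; running = +700.6481
Stage 3 [32T→30T]: ω = 700.6481×32/30 = 747.3580 rpm, dir flips to −; running = −747.3580
Stage 4 [26T→15T]: ω = 747.3580×26/15 = 1295.4206 rpm, dir flips to +; running = +1295.4206

+1295.4206 rpm (same as input, |ω| = 1295.4206 rpm)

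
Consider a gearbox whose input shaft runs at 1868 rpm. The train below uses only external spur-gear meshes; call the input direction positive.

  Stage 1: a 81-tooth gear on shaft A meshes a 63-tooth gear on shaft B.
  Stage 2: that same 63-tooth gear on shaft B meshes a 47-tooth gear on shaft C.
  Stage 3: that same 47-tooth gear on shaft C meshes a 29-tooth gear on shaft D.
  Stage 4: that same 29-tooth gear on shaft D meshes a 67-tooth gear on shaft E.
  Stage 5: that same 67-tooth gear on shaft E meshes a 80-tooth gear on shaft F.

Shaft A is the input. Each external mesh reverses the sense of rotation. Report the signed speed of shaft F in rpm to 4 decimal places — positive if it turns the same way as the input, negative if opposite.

Stage 1 [81T→63T]: ω = 1868.0000×81/63 = 2401.7143 rpm, dir flips to −; running = −2401.7143
Stage 2 [63T→47T]: ω = 2401.7143×63/47 = 3219.3191 rpm, dir flips to +; running = +3219.3191
Stage 3 [47T→29T]: ω = 3219.3191×47/29 = 5217.5172 rpm, dir flips to −; running = −5217.5172
Stage 4 [29T→67T]: ω = 5217.5172×29/67 = 2258.3284 rpm, dir flips to +; running = +2258.3284
Stage 5 [67T→80T]: ω = 2258.3284×67/80 = 1891.3500 rpm, dir flips to −; running = −1891.3500

-1891.3500 rpm (opposite to input, |ω| = 1891.3500 rpm)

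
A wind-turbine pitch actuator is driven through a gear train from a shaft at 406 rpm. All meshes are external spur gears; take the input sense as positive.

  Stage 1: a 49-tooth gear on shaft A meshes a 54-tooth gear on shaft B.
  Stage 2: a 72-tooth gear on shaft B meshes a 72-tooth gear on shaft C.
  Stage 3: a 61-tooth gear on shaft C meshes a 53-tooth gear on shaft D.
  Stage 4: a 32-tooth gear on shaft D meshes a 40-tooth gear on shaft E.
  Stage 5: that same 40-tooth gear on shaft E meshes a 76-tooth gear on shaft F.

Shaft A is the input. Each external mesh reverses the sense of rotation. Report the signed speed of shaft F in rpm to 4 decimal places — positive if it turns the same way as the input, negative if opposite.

Stage 1 [49T→54T]: ω = 406.0000×49/54 = 368.4074 rpm, dir flips to −; running = −368.4074
Stage 2 [72T→72T]: ω = 368.4074×72/72 = 368.4074 rpm, dir flips to +; running = +368.4074
Stage 3 [61T→53T]: ω = 368.4074×61/53 = 424.0161 rpm, dir flips to −; running = −424.0161
Stage 4 [32T→40T]: ω = 424.0161×32/40 = 339.2129 rpm, dir flips to +; running = +339.2129
Stage 5 [40T→76T]: ω = 339.2129×40/76 = 178.5331 rpm, dir flips to −; running = −178.5331

-178.5331 rpm (opposite to input, |ω| = 178.5331 rpm)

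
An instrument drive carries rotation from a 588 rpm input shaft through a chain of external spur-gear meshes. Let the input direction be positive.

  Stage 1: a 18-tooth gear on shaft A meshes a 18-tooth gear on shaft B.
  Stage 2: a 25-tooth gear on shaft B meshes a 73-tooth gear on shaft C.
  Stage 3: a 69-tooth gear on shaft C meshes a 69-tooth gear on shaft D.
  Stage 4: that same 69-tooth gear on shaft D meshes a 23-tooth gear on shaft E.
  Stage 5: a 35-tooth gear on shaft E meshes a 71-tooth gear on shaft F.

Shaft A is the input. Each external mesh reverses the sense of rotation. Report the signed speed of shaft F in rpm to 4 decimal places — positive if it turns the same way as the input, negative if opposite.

-297.8005 rpm (opposite to input, |ω| = 297.8005 rpm)

Stage 1 [18T→18T]: ω = 588.0000×18/18 = 588.0000 rpm, dir flips to −; running = −588.0000
Stage 2 [25T→73T]: ω = 588.0000×25/73 = 201.3699 rpm, dir flips to +; running = +201.3699
Stage 3 [69T→69T]: ω = 201.3699×69/69 = 201.3699 rpm, dir flips to −; running = −201.3699
Stage 4 [69T→23T]: ω = 201.3699×69/23 = 604.1096 rpm, dir flips to +; running = +604.1096
Stage 5 [35T→71T]: ω = 604.1096×35/71 = 297.8005 rpm, dir flips to −; running = −297.8005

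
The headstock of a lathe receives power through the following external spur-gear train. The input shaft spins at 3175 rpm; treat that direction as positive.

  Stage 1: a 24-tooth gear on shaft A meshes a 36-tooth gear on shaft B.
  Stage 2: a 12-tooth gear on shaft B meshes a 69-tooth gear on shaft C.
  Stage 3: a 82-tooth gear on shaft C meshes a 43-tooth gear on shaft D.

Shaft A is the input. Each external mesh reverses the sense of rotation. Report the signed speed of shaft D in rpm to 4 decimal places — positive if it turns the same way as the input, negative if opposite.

-701.9885 rpm (opposite to input, |ω| = 701.9885 rpm)

Stage 1 [24T→36T]: ω = 3175.0000×24/36 = 2116.6667 rpm, dir flips to −; running = −2116.6667
Stage 2 [12T→69T]: ω = 2116.6667×12/69 = 368.1159 rpm, dir flips to +; running = +368.1159
Stage 3 [82T→43T]: ω = 368.1159×82/43 = 701.9885 rpm, dir flips to −; running = −701.9885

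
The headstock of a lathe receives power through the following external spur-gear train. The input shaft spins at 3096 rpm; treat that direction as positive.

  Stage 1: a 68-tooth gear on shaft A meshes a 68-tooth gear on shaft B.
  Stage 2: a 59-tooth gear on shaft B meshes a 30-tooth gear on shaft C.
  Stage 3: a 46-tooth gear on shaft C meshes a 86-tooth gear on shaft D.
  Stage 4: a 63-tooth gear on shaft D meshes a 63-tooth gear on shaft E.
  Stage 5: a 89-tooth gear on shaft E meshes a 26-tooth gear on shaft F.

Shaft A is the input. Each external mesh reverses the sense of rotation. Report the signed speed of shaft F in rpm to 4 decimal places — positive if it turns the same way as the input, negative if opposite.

Stage 1 [68T→68T]: ω = 3096.0000×68/68 = 3096.0000 rpm, dir flips to −; running = −3096.0000
Stage 2 [59T→30T]: ω = 3096.0000×59/30 = 6088.8000 rpm, dir flips to +; running = +6088.8000
Stage 3 [46T→86T]: ω = 6088.8000×46/86 = 3256.8000 rpm, dir flips to −; running = −3256.8000
Stage 4 [63T→63T]: ω = 3256.8000×63/63 = 3256.8000 rpm, dir flips to +; running = +3256.8000
Stage 5 [89T→26T]: ω = 3256.8000×89/26 = 11148.2769 rpm, dir flips to −; running = −11148.2769

-11148.2769 rpm (opposite to input, |ω| = 11148.2769 rpm)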